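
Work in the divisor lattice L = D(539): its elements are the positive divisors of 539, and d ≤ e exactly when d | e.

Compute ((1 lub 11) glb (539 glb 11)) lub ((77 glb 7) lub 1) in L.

1 ∨ 11 = 11
539 ∧ 11 = 11
11 ∧ 11 = 11
77 ∧ 7 = 7
7 ∨ 1 = 7
11 ∨ 7 = 77

77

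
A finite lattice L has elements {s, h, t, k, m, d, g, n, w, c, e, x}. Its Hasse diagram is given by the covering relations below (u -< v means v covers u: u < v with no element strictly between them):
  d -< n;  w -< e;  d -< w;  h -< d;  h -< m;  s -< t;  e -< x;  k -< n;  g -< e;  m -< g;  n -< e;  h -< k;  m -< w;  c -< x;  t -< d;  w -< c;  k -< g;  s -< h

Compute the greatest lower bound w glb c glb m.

m

Common lower bounds of {w, c, m}: h, m, s.
The greatest among these is m.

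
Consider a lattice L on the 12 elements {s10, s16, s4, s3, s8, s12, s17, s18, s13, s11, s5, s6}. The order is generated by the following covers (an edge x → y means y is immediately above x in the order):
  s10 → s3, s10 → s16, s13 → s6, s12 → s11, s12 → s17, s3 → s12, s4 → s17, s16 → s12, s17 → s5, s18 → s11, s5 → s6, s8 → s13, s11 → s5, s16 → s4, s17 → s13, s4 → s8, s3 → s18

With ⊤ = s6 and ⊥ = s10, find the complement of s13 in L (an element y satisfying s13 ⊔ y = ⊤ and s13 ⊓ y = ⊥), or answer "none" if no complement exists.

none

For every candidate y, either s13 ∨ y ≠ s6 or s13 ∧ y ≠ s10; no complement exists.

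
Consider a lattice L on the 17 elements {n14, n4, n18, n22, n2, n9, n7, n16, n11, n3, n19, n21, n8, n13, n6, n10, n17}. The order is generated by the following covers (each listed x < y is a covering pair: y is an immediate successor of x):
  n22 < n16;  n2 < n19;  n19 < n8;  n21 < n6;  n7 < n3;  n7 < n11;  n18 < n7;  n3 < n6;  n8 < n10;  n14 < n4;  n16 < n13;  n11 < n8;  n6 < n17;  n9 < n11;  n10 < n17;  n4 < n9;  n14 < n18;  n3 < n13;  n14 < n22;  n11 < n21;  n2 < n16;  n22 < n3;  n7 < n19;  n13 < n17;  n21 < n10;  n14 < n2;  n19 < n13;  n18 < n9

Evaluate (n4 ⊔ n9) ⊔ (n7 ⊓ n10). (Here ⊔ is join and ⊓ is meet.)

n4 ∨ n9 = n9
n7 ∧ n10 = n7
n9 ∨ n7 = n11

n11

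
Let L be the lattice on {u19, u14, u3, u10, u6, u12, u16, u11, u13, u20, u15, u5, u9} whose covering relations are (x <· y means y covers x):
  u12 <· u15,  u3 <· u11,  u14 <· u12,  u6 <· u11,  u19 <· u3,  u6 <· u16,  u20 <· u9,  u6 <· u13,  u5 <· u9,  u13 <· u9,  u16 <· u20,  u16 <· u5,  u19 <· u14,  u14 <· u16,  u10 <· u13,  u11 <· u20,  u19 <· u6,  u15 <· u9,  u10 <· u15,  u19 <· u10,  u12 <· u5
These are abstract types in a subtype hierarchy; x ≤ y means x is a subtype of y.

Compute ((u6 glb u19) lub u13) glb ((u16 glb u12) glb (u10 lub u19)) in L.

u6 ∧ u19 = u19
u19 ∨ u13 = u13
u16 ∧ u12 = u14
u10 ∨ u19 = u10
u14 ∧ u10 = u19
u13 ∧ u19 = u19

u19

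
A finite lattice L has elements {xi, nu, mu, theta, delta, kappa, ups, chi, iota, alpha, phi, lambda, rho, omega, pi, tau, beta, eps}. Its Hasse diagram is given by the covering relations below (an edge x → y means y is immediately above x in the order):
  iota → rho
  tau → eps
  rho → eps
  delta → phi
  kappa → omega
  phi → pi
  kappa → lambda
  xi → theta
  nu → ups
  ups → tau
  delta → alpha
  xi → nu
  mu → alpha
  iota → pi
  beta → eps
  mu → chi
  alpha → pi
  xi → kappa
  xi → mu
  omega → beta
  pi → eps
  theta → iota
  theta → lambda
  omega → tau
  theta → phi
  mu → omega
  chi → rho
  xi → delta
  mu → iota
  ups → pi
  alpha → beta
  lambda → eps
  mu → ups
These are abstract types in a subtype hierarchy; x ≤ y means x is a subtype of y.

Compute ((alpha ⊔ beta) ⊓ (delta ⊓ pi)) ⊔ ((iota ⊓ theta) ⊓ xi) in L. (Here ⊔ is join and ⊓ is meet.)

alpha ∨ beta = beta
delta ∧ pi = delta
beta ∧ delta = delta
iota ∧ theta = theta
theta ∧ xi = xi
delta ∨ xi = delta

delta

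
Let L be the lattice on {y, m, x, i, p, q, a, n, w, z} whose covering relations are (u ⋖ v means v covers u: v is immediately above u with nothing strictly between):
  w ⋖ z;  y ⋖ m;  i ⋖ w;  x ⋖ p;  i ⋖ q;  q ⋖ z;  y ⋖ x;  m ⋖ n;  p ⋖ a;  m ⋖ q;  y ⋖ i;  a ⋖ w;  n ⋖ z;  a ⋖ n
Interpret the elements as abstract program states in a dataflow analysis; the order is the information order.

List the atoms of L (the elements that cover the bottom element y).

The atoms are exactly the elements that cover y: i, m, x.

i, m, x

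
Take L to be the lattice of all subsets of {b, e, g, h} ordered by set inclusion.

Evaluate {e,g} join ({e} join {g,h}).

{e,g,h}

{e} ∨ {g,h} = {e,g,h}
{e,g} ∨ {e,g,h} = {e,g,h}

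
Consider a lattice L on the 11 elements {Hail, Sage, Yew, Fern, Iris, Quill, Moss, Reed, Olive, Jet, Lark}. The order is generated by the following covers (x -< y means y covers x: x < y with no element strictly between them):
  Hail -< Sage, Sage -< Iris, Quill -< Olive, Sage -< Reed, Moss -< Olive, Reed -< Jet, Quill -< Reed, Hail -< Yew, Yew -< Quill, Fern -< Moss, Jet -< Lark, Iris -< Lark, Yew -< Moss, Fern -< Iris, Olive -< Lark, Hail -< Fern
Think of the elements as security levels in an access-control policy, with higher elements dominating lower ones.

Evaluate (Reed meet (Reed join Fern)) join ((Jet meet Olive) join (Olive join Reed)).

Reed ∨ Fern = Lark
Reed ∧ Lark = Reed
Jet ∧ Olive = Quill
Olive ∨ Reed = Lark
Quill ∨ Lark = Lark
Reed ∨ Lark = Lark

Lark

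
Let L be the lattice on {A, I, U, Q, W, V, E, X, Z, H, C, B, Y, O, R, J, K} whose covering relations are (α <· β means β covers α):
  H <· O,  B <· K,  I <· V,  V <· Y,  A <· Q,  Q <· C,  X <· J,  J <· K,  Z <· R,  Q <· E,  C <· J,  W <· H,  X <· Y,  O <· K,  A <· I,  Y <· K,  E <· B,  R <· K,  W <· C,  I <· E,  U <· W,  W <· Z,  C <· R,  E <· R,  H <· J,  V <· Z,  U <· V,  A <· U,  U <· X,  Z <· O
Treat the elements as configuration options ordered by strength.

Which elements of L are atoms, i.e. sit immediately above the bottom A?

I, Q, U

The atoms are exactly the elements that cover A: I, Q, U.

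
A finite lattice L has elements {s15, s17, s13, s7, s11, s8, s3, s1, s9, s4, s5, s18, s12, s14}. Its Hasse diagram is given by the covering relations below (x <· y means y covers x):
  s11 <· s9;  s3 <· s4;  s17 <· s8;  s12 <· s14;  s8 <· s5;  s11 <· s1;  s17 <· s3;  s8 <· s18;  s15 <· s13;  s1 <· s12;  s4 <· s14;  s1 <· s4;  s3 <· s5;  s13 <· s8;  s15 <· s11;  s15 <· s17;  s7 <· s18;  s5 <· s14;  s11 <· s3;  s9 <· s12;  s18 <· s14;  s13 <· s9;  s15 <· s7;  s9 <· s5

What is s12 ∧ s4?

s1

Common lower bounds of {s12, s4}: s1, s11, s15.
The greatest among these is s1.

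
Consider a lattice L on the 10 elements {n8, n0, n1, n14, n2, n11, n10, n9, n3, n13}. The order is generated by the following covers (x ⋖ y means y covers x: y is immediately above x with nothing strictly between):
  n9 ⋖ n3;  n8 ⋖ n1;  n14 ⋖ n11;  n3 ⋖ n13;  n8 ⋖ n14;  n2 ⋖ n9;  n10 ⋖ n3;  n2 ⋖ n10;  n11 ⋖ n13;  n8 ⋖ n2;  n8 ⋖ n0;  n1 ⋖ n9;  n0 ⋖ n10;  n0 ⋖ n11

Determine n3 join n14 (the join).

Common upper bounds of {n3, n14}: n13.
The least among these is n13.

n13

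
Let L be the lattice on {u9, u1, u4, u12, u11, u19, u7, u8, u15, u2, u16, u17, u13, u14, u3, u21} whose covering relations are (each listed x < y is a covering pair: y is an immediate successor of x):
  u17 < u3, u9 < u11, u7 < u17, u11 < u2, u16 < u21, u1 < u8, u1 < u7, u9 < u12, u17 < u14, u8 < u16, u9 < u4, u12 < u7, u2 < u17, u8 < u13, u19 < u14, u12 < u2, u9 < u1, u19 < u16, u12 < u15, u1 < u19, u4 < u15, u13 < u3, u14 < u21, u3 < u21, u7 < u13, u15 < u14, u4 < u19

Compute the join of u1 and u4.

u19

Common upper bounds of {u1, u4}: u14, u16, u19, u21.
The least among these is u19.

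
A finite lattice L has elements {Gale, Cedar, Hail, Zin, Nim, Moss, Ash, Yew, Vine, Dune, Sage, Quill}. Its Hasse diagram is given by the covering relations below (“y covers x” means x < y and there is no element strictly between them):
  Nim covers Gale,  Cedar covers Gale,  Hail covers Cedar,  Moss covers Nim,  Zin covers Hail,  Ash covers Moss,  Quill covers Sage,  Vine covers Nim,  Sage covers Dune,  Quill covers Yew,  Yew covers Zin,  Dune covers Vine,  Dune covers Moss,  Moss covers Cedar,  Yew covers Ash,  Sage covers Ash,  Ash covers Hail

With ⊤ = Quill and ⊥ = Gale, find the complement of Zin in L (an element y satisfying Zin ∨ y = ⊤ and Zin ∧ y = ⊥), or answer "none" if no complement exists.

Need y with Zin ∨ y = Quill and Zin ∧ y = Gale.
Checking each element gives: Vine.

Vine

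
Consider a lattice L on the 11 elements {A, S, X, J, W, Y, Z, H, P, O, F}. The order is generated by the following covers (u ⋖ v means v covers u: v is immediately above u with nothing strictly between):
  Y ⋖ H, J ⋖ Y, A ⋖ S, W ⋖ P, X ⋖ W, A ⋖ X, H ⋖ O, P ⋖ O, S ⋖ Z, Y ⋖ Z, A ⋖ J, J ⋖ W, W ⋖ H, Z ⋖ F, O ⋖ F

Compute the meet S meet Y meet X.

A

Common lower bounds of {S, Y, X}: A.
The greatest among these is A.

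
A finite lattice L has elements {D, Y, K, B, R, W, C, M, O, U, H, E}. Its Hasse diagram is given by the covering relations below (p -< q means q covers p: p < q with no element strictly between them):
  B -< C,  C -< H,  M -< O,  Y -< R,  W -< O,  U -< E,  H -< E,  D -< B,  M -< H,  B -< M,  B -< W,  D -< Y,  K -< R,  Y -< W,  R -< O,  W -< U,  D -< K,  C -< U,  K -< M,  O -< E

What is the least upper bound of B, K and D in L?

Common upper bounds of {B, K, D}: E, H, M, O.
The least among these is M.

M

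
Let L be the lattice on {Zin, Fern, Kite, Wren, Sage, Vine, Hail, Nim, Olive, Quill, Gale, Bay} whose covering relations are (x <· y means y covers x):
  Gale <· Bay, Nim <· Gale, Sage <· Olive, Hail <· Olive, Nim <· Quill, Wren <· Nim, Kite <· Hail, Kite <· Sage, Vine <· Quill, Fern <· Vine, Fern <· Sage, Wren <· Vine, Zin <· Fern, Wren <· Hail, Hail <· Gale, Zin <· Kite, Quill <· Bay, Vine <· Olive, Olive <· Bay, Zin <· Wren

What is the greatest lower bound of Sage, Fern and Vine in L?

Fern

Common lower bounds of {Sage, Fern, Vine}: Fern, Zin.
The greatest among these is Fern.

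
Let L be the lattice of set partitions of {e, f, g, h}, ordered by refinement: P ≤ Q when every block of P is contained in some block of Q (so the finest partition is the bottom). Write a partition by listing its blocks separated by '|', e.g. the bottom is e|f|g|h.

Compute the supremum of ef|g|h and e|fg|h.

The join of ef|g|h and e|fg|h merges any blocks that overlap across the partitions, giving efg|h.

efg|h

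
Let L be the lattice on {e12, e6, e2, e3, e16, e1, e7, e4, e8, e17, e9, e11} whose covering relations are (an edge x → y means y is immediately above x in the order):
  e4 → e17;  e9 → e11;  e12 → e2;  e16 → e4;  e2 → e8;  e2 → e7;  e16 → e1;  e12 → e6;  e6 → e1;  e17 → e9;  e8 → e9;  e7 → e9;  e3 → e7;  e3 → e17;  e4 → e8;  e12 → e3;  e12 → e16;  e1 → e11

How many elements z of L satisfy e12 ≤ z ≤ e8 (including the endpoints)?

The interval [e12, e8] = {e12, e16, e2, e4, e8}, which has 5 elements.

5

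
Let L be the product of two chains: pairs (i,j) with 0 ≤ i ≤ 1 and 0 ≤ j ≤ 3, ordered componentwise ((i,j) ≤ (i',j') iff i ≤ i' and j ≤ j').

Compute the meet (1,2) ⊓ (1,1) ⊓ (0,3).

(0,1)

In a product of chains, the meet is componentwise min, giving (0,1).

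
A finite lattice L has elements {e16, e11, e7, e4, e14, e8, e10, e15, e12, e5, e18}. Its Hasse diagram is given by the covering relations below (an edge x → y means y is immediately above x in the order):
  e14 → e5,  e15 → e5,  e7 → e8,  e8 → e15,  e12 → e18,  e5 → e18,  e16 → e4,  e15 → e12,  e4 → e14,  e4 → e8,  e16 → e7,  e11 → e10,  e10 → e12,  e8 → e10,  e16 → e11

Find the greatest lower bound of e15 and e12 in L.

e15

Common lower bounds of {e15, e12}: e15, e16, e4, e7, e8.
The greatest among these is e15.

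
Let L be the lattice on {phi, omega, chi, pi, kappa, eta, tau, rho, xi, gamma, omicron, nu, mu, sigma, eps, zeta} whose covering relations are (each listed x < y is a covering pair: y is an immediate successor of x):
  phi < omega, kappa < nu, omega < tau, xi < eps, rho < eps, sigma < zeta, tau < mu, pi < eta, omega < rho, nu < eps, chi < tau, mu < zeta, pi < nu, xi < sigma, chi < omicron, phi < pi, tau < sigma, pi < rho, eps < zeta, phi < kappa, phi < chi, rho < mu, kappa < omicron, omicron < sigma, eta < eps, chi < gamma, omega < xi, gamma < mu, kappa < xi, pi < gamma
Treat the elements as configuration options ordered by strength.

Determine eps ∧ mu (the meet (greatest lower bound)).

rho

Common lower bounds of {eps, mu}: omega, phi, pi, rho.
The greatest among these is rho.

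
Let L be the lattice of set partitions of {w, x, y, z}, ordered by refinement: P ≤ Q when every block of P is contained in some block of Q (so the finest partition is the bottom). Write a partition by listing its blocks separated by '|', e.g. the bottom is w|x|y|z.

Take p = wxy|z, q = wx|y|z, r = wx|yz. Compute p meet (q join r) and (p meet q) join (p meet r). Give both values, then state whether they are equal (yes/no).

q join r = wx|yz, so p meet (q join r) = wxy|z meet wx|yz = wx|y|z.
p meet q = wx|y|z and p meet r = wx|y|z, so (p meet q) join (p meet r) = wx|y|z join wx|y|z = wx|y|z.
Equal: yes.

wx|y|z; wx|y|z; yes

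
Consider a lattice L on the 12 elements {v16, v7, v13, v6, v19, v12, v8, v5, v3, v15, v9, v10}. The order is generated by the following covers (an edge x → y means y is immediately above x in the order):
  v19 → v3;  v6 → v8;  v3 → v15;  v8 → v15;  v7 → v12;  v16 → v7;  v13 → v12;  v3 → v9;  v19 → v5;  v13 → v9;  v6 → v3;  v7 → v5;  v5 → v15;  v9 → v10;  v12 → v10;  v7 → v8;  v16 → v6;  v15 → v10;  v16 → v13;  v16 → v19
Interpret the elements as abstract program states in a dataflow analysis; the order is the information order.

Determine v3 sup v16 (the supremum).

Common upper bounds of {v3, v16}: v10, v15, v3, v9.
The least among these is v3.

v3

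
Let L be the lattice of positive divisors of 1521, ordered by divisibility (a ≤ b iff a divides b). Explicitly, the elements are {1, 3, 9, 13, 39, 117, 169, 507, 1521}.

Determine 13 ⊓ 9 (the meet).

Common lower bounds of {13, 9}: 1.
The greatest among these is 1.

1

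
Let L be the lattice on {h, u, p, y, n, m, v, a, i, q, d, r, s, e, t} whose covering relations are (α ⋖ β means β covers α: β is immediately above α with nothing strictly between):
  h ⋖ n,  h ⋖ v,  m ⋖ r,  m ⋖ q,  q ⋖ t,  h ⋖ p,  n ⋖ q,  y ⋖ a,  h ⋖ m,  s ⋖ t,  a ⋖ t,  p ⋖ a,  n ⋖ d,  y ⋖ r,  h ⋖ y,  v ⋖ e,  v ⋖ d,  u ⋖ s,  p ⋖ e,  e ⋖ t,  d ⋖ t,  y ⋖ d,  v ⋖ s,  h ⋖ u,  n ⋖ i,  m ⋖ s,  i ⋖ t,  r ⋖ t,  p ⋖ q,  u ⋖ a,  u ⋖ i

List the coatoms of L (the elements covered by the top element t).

a, d, e, i, q, r, s

The coatoms are exactly the elements covered by t: a, d, e, i, q, r, s.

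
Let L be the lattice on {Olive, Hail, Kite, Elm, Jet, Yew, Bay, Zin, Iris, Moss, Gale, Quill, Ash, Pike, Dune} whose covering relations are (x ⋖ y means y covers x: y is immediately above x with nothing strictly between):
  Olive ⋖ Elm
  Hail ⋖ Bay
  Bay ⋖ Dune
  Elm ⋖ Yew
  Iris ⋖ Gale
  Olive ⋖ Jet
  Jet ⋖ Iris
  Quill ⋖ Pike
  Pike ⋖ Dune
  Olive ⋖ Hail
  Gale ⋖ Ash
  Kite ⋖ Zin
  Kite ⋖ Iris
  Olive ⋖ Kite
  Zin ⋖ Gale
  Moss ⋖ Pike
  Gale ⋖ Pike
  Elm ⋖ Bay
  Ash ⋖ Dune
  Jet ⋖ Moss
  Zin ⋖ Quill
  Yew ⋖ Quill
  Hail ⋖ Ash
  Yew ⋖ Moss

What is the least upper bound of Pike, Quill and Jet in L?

Common upper bounds of {Pike, Quill, Jet}: Dune, Pike.
The least among these is Pike.

Pike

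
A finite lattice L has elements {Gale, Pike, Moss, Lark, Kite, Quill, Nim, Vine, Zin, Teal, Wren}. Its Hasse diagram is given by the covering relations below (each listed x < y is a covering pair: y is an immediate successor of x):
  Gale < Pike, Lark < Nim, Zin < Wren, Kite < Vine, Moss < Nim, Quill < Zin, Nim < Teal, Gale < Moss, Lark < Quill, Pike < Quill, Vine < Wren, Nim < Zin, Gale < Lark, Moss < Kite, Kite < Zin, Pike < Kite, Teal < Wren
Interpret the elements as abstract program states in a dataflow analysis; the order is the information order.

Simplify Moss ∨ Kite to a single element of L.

Kite

Moss ∨ Kite = Kite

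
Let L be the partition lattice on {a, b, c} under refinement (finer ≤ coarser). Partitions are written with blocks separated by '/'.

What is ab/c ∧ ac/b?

a/b/c

Common lower bounds of {ab/c, ac/b}: a/b/c.
The greatest among these is a/b/c.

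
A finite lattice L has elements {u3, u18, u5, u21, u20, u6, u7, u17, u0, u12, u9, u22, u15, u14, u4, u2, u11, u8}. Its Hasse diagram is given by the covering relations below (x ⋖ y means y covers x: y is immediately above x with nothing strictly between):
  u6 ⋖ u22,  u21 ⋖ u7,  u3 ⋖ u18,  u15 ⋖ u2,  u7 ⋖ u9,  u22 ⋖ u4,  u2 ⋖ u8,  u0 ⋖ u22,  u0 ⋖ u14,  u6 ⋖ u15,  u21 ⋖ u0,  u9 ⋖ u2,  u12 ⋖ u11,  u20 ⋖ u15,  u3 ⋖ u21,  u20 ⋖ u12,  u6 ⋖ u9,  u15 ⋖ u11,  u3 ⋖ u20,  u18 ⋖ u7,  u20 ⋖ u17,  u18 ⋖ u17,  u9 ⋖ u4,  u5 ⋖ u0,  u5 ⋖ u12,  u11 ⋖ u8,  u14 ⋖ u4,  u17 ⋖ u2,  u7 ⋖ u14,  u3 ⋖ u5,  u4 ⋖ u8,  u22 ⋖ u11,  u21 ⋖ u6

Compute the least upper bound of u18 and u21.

u7

Common upper bounds of {u18, u21}: u14, u2, u4, u7, u8, u9.
The least among these is u7.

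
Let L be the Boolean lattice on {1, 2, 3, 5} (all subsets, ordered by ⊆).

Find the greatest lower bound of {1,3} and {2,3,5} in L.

{3}

Common lower bounds of {{1,3}, {2,3,5}}: {3}, {}.
The greatest among these is {3}.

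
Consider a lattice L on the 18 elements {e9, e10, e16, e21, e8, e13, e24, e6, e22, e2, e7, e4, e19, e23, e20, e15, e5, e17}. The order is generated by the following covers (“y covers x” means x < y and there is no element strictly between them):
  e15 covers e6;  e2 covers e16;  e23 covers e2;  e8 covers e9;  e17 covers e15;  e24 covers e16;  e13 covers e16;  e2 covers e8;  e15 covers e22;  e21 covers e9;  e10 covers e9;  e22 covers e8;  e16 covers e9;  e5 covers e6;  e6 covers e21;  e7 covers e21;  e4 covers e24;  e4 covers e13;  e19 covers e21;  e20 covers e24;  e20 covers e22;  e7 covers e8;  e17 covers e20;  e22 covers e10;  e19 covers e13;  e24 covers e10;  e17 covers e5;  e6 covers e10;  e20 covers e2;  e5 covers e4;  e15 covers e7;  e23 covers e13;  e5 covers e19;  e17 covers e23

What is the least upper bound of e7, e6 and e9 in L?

Common upper bounds of {e7, e6, e9}: e15, e17.
The least among these is e15.

e15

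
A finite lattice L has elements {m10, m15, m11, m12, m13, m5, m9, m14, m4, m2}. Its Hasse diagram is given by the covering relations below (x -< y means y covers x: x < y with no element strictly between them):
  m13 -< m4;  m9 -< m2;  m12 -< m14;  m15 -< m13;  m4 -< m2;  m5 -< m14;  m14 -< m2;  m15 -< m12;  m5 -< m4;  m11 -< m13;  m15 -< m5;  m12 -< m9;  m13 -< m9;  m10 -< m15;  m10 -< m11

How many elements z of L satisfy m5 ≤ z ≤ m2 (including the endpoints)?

The interval [m5, m2] = {m14, m2, m4, m5}, which has 4 elements.

4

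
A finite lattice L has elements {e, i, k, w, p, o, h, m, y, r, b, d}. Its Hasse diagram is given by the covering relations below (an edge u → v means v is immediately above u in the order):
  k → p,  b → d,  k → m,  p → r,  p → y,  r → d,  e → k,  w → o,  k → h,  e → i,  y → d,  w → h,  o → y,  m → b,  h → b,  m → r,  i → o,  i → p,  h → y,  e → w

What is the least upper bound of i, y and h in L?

Common upper bounds of {i, y, h}: d, y.
The least among these is y.

y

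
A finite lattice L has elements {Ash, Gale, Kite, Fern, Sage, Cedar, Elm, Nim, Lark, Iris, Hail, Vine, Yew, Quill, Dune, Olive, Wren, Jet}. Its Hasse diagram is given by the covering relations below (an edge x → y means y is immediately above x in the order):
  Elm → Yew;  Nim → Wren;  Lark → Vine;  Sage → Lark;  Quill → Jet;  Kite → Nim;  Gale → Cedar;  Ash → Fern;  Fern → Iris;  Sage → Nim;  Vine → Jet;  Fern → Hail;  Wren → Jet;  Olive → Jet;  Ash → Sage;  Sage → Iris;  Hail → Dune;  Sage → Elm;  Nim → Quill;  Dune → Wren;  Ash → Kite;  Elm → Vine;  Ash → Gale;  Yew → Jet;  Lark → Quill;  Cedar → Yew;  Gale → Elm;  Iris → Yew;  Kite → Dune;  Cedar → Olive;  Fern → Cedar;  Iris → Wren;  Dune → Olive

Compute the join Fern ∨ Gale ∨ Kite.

Olive

Common upper bounds of {Fern, Gale, Kite}: Jet, Olive.
The least among these is Olive.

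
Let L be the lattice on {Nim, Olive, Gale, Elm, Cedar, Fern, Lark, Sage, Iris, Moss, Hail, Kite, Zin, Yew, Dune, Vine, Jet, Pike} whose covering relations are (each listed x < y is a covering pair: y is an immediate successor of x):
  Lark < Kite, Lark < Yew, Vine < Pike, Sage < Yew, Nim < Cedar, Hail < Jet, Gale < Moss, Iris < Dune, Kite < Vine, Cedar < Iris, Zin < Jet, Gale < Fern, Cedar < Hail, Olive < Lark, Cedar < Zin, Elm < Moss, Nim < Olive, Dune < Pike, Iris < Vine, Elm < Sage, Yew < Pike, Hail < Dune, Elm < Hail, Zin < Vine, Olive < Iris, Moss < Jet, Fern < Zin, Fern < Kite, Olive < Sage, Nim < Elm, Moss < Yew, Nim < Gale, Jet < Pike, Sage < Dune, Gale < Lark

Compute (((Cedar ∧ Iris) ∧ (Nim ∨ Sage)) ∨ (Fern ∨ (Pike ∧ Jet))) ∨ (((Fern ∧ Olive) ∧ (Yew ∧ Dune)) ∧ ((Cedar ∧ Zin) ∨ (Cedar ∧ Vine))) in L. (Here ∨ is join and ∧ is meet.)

Jet

Cedar ∧ Iris = Cedar
Nim ∨ Sage = Sage
Cedar ∧ Sage = Nim
Pike ∧ Jet = Jet
Fern ∨ Jet = Jet
Nim ∨ Jet = Jet
Fern ∧ Olive = Nim
Yew ∧ Dune = Sage
Nim ∧ Sage = Nim
Cedar ∧ Zin = Cedar
Cedar ∧ Vine = Cedar
Cedar ∨ Cedar = Cedar
Nim ∧ Cedar = Nim
Jet ∨ Nim = Jet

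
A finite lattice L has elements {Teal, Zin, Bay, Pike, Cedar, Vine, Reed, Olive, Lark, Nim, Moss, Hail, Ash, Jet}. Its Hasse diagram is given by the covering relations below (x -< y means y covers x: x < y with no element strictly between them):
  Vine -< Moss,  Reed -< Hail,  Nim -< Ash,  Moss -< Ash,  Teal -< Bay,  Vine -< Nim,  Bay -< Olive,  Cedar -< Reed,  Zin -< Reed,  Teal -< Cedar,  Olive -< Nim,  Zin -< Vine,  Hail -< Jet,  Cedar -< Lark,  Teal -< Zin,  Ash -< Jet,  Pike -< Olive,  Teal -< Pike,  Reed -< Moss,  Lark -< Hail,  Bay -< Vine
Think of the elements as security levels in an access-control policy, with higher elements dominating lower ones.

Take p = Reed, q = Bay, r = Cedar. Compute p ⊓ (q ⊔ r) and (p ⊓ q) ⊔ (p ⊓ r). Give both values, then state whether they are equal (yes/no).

q ⊔ r = Moss, so p ⊓ (q ⊔ r) = Reed ⊓ Moss = Reed.
p ⊓ q = Teal and p ⊓ r = Cedar, so (p ⊓ q) ⊔ (p ⊓ r) = Teal ⊔ Cedar = Cedar.
Equal: no.

Reed; Cedar; no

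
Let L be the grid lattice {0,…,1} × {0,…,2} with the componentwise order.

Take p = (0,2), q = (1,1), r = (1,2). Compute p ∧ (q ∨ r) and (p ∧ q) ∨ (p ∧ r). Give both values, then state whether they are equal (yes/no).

(0,2); (0,2); yes

q ∨ r = (1,2), so p ∧ (q ∨ r) = (0,2) ∧ (1,2) = (0,2).
p ∧ q = (0,1) and p ∧ r = (0,2), so (p ∧ q) ∨ (p ∧ r) = (0,1) ∨ (0,2) = (0,2).
Equal: yes.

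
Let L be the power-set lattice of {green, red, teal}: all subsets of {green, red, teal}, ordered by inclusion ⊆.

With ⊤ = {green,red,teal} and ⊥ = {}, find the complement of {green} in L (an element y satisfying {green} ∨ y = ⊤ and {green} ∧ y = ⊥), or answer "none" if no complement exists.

{red,teal}

Need y with {green} ∨ y = {green,red,teal} and {green} ∧ y = {}.
Checking each element gives: {red,teal}.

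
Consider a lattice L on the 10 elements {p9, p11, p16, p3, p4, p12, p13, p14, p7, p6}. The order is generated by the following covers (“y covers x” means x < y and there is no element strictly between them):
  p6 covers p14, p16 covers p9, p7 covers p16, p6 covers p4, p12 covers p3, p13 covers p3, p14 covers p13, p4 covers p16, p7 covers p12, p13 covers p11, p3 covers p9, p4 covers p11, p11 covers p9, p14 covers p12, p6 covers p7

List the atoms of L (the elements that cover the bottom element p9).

The atoms are exactly the elements that cover p9: p11, p16, p3.

p11, p16, p3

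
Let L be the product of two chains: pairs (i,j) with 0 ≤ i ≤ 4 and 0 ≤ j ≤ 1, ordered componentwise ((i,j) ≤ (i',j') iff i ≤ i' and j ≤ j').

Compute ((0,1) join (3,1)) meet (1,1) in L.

(1,1)

(0,1) ∨ (3,1) = (3,1)
(3,1) ∧ (1,1) = (1,1)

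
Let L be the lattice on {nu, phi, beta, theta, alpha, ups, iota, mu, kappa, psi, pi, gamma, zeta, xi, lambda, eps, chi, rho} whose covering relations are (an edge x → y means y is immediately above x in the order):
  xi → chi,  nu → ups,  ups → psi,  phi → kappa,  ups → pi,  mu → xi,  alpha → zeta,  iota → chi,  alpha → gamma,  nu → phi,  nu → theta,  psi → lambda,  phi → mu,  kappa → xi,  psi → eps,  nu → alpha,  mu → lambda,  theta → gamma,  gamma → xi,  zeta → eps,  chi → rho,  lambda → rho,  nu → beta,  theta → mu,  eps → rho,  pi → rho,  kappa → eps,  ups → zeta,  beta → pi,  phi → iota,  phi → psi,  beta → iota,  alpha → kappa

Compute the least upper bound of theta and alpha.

gamma

Common upper bounds of {theta, alpha}: chi, gamma, rho, xi.
The least among these is gamma.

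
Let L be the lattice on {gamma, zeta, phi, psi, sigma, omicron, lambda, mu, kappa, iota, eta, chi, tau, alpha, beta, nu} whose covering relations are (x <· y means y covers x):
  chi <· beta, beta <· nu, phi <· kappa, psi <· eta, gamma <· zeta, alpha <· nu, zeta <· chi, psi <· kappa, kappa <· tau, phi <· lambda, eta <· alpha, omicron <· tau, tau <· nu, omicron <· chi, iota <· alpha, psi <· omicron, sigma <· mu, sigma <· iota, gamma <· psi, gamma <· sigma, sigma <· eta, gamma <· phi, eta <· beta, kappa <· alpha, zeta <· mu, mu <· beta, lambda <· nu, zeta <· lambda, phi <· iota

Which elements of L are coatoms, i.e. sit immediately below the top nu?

The coatoms are exactly the elements covered by nu: alpha, beta, lambda, tau.

alpha, beta, lambda, tau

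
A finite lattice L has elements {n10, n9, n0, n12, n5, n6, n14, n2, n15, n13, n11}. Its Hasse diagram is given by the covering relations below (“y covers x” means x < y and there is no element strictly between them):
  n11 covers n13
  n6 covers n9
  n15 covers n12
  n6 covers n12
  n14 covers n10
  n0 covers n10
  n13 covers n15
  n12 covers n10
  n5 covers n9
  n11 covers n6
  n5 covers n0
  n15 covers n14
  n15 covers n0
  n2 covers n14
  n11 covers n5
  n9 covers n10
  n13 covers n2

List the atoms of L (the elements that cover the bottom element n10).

The atoms are exactly the elements that cover n10: n0, n12, n14, n9.

n0, n12, n14, n9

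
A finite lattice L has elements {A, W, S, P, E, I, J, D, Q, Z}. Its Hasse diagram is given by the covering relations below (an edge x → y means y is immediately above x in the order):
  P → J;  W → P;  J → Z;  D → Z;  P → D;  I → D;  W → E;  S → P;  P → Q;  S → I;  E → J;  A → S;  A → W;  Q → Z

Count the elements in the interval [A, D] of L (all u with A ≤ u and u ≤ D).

The interval [A, D] = {A, D, I, P, S, W}, which has 6 elements.

6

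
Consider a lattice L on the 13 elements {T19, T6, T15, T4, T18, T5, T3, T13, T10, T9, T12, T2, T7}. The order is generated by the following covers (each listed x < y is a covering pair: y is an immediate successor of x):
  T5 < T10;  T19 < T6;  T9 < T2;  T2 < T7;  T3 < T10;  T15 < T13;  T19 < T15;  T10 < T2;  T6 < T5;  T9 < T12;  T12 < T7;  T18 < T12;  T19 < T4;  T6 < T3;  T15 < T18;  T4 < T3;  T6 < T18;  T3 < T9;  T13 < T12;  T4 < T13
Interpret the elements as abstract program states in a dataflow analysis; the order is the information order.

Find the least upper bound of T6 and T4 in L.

T3

Common upper bounds of {T6, T4}: T10, T12, T2, T3, T7, T9.
The least among these is T3.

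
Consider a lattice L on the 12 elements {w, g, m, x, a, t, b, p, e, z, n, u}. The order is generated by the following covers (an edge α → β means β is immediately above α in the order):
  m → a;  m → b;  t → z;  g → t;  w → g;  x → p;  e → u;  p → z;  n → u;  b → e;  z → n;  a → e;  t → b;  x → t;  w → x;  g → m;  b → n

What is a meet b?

Common lower bounds of {a, b}: g, m, w.
The greatest among these is m.

m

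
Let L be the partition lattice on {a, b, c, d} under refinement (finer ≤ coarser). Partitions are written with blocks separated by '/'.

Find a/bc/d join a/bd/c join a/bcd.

a/bcd

Common upper bounds of {a/bc/d, a/bd/c, a/bcd}: a/bcd, abcd.
The least among these is a/bcd.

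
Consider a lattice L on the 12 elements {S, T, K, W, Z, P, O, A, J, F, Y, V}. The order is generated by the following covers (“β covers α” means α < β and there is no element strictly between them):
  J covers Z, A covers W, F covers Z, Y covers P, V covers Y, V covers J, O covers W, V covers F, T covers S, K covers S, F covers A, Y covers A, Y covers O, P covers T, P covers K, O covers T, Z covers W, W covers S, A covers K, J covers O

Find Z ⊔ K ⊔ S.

F

Common upper bounds of {Z, K, S}: F, V.
The least among these is F.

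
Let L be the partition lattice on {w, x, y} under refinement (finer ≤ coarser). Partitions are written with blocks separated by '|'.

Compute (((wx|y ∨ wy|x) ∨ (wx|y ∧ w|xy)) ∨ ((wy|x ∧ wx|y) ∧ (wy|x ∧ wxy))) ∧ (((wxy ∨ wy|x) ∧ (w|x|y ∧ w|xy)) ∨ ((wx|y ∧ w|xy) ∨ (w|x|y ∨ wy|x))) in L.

wx|y ∨ wy|x = wxy
wx|y ∧ w|xy = w|x|y
wxy ∨ w|x|y = wxy
wy|x ∧ wx|y = w|x|y
wy|x ∧ wxy = wy|x
w|x|y ∧ wy|x = w|x|y
wxy ∨ w|x|y = wxy
wxy ∨ wy|x = wxy
w|x|y ∧ w|xy = w|x|y
wxy ∧ w|x|y = w|x|y
wx|y ∧ w|xy = w|x|y
w|x|y ∨ wy|x = wy|x
w|x|y ∨ wy|x = wy|x
w|x|y ∨ wy|x = wy|x
wxy ∧ wy|x = wy|x

wy|x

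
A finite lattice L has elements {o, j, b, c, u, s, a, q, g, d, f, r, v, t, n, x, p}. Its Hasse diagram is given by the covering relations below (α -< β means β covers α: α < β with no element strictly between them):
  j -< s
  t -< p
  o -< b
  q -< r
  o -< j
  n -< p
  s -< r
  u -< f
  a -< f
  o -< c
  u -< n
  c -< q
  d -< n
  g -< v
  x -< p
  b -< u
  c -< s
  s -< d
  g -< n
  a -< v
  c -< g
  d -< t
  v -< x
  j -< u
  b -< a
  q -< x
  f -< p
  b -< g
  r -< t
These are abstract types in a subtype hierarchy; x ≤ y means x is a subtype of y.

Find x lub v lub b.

x

Common upper bounds of {x, v, b}: p, x.
The least among these is x.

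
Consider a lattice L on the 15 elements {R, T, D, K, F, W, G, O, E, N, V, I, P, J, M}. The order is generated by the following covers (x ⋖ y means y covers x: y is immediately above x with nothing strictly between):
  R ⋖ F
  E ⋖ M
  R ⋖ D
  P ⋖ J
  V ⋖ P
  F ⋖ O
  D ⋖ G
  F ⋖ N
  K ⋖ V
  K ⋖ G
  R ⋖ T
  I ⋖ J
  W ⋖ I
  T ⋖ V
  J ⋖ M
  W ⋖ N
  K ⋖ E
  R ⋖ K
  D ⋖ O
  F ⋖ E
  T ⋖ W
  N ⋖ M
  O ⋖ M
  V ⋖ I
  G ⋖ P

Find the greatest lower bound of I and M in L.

I

Common lower bounds of {I, M}: I, K, R, T, V, W.
The greatest among these is I.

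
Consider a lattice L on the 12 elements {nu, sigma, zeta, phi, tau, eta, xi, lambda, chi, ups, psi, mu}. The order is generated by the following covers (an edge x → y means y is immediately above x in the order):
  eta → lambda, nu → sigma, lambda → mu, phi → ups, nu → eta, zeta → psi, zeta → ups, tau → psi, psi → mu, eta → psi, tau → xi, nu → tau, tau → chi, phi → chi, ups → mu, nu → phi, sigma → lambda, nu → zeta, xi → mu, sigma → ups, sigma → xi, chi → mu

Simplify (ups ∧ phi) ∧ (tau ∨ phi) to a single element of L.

phi

ups ∧ phi = phi
tau ∨ phi = chi
phi ∧ chi = phi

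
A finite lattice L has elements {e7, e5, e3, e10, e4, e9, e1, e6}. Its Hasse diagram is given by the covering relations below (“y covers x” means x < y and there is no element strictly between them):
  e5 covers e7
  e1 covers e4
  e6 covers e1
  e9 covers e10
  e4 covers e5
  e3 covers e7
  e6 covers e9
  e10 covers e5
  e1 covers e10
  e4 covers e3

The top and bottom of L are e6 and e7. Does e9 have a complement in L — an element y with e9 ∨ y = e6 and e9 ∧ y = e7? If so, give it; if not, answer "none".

Need y with e9 ∨ y = e6 and e9 ∧ y = e7.
Checking each element gives: e3.

e3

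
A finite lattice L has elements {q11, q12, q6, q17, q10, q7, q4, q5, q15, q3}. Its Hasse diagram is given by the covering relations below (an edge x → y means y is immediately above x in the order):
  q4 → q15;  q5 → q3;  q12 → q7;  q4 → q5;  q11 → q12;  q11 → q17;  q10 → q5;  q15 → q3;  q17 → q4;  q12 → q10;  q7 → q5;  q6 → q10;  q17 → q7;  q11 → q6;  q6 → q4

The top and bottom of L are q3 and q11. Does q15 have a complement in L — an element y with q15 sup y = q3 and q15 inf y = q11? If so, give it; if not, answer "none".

q12

Need y with q15 ∨ y = q3 and q15 ∧ y = q11.
Checking each element gives: q12.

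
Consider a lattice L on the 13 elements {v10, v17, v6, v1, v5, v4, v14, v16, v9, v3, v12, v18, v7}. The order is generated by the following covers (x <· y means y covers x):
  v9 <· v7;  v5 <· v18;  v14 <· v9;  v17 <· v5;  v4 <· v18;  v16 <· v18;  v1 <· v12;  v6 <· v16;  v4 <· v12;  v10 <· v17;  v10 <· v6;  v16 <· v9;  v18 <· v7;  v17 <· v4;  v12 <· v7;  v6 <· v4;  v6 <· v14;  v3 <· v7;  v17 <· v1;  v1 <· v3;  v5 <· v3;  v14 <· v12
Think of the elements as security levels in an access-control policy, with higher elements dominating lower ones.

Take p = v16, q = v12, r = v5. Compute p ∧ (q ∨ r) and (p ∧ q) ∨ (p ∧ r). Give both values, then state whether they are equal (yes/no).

q ∨ r = v7, so p ∧ (q ∨ r) = v16 ∧ v7 = v16.
p ∧ q = v6 and p ∧ r = v10, so (p ∧ q) ∨ (p ∧ r) = v6 ∨ v10 = v6.
Equal: no.

v16; v6; no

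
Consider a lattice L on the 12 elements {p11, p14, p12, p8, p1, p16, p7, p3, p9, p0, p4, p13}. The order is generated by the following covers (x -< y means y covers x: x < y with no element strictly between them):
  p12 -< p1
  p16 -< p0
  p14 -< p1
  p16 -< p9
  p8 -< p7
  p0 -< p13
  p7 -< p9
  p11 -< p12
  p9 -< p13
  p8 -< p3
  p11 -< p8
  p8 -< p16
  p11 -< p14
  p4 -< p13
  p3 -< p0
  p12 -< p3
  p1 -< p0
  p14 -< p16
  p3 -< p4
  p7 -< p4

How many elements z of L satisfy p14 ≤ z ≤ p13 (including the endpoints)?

6

The interval [p14, p13] = {p0, p1, p13, p14, p16, p9}, which has 6 elements.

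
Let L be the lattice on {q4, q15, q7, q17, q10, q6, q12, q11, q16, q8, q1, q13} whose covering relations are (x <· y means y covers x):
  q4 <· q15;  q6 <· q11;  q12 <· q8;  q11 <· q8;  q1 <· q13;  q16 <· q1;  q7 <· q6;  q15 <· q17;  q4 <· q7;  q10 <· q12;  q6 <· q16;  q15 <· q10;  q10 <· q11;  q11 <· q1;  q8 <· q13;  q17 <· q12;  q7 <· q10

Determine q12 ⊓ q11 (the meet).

q10

Common lower bounds of {q12, q11}: q10, q15, q4, q7.
The greatest among these is q10.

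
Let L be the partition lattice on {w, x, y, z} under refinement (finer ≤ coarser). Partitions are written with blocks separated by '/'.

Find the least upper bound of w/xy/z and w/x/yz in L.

The join of w/xy/z and w/x/yz merges any blocks that overlap across the partitions, giving w/xyz.

w/xyz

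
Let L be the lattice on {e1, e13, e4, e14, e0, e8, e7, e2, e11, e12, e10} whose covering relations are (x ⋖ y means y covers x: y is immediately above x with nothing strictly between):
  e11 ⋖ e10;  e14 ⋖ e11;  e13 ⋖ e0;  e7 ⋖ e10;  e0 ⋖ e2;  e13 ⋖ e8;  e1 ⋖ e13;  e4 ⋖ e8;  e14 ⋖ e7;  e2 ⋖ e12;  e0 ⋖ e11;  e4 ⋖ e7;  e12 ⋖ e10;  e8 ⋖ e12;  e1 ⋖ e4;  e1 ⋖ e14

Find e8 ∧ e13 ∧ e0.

e13

Common lower bounds of {e8, e13, e0}: e1, e13.
The greatest among these is e13.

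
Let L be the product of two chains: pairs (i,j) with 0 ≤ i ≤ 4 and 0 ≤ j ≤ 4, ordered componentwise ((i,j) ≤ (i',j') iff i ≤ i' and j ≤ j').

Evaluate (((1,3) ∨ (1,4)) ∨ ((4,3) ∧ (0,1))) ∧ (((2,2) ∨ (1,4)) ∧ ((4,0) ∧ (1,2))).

(1,0)

(1,3) ∨ (1,4) = (1,4)
(4,3) ∧ (0,1) = (0,1)
(1,4) ∨ (0,1) = (1,4)
(2,2) ∨ (1,4) = (2,4)
(4,0) ∧ (1,2) = (1,0)
(2,4) ∧ (1,0) = (1,0)
(1,4) ∧ (1,0) = (1,0)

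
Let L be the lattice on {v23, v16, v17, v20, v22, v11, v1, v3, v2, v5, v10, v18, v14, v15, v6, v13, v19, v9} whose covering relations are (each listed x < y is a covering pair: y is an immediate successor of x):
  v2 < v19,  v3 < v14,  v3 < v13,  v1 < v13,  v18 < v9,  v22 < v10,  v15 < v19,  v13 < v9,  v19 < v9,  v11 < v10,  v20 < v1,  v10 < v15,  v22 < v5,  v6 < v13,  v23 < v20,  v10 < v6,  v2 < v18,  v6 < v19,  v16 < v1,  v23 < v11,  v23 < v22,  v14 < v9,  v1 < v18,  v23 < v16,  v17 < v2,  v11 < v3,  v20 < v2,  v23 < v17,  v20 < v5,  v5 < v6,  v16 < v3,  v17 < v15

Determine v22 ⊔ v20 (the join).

Common upper bounds of {v22, v20}: v13, v19, v5, v6, v9.
The least among these is v5.

v5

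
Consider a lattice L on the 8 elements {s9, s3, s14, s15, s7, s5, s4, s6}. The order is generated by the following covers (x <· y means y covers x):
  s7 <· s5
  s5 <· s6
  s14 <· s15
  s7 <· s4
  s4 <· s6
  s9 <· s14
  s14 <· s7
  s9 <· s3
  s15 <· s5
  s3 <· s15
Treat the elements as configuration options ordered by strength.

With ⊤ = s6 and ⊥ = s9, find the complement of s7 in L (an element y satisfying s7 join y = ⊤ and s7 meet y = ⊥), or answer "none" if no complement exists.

For every candidate y, either s7 ∨ y ≠ s6 or s7 ∧ y ≠ s9; no complement exists.

none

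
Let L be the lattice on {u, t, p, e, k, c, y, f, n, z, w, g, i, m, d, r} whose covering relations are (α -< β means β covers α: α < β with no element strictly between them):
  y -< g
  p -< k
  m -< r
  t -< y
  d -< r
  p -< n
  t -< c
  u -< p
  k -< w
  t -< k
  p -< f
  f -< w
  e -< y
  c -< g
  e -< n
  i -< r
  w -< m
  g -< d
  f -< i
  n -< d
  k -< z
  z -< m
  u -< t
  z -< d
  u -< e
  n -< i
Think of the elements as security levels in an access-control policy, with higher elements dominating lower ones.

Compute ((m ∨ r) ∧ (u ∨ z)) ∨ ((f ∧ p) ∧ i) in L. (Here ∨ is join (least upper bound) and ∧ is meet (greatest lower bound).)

m ∨ r = r
u ∨ z = z
r ∧ z = z
f ∧ p = p
p ∧ i = p
z ∨ p = z

z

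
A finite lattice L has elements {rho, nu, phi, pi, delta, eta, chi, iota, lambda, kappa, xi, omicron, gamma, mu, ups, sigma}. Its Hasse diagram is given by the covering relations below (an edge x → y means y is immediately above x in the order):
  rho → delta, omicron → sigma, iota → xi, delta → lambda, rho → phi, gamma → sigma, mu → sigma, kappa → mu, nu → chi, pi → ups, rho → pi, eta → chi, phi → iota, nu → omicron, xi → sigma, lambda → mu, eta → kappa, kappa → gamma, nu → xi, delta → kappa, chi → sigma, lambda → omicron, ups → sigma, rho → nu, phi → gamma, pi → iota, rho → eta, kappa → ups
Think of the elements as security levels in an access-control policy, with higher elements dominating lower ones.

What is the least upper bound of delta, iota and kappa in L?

Common upper bounds of {delta, iota, kappa}: sigma.
The least among these is sigma.

sigma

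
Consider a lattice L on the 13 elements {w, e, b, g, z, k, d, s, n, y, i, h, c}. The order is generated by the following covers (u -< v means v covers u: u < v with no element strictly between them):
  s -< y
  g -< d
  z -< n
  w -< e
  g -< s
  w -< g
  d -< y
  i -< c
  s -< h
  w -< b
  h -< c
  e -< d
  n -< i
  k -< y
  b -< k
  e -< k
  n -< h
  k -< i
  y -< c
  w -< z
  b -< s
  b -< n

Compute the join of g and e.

d

Common upper bounds of {g, e}: c, d, y.
The least among these is d.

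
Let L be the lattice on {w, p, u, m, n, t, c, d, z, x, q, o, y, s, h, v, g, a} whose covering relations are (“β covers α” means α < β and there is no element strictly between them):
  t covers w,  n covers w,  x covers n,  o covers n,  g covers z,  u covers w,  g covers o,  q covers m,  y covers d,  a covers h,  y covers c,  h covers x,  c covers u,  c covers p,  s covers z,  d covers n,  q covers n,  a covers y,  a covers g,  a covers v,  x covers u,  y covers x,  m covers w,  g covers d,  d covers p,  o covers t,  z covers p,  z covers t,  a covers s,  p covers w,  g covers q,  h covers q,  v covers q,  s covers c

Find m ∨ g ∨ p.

Common upper bounds of {m, g, p}: a, g.
The least among these is g.

g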